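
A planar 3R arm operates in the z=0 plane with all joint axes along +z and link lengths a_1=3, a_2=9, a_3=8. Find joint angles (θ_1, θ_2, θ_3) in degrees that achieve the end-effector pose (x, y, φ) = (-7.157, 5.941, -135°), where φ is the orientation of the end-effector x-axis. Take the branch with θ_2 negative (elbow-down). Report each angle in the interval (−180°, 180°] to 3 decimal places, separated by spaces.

wrist centre = target − a_3·(cos φ, sin φ) = (-1.5001, 11.5979)
cos θ_2 = (136.7607−3²−9²)/(2·3·9) = 0.8659; θ_2 = -30.0100° (elbow-down)
β = atan2(11.5979,-1.5001) = 97.3701°; ψ = atan2(-4.5014,10.7934) = -22.6384°
θ_1 = β − ψ = 120.0085°
θ_3 = φ − θ_1 − θ_2 = 135.0015° (wrapped to (-180°,180°])

120.008 -30.010 135.002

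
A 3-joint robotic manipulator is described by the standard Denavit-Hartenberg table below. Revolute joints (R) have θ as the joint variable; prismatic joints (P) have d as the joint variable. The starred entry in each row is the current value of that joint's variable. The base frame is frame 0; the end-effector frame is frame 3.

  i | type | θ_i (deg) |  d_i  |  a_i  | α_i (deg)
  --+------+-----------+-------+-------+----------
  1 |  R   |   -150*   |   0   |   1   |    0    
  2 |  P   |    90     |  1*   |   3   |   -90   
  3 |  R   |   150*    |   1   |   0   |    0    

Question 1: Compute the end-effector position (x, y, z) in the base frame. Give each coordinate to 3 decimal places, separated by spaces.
1.500 -2.598 1.000

after link 1: o_1 = (-0.8660, -0.5000, 0.0000)
after link 2: o_2 = (0.6340, -3.0981, 1.0000)
after link 3: o_3 = (1.5000, -2.5981, 1.0000)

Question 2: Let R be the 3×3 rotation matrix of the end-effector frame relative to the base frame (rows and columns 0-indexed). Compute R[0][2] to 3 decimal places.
0.866

End-effector z-axis (col 2 of R) = (0.8660,0.5000,0.0000)
R[0][2] = 0.8660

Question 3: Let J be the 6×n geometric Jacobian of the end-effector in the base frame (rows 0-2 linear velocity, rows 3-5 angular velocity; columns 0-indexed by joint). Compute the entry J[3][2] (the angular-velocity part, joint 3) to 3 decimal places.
0.866

axis z_2 = (0.8660,0.5000,0.0000); lever o_n−o_2 = (0.8660,0.5000,0.0000)
cross product → J_v[:, 2] = (-0.0000,0.0000,0.0000)
J_ω[:, 2] = z_2
entry J[3][2] = 0.8660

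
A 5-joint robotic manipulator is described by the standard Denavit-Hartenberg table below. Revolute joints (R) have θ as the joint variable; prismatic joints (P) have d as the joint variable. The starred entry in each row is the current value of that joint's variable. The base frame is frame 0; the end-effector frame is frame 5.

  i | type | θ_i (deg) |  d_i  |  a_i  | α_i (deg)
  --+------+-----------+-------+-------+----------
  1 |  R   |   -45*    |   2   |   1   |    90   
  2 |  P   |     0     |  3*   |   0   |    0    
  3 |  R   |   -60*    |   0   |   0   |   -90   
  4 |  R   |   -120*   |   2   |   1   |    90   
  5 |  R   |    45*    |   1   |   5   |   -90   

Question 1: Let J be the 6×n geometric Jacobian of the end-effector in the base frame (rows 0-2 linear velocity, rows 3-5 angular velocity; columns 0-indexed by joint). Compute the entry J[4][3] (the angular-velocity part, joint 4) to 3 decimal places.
-0.612

axis z_3 = (0.6124,-0.6124,0.5000); lever o_n−o_3 = (-0.1420,-4.7057,5.4817)
cross product → J_v[:, 3] = (-1.0040,-3.4279,-2.9686)
J_ω[:, 3] = z_3
entry J[4][3] = -0.6124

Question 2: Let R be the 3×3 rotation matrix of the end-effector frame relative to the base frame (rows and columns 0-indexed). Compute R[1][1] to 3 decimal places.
-0.660

End-effector y-axis (col 1 of R) = (-0.0474,-0.6597,-0.7500)
R[1][1] = -0.6597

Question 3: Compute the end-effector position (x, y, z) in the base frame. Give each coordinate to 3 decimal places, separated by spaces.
-1.556 -7.534 7.482

after link 1: o_1 = (0.7071, -0.7071, 2.0000)
after link 2: o_2 = (-1.4142, -2.8284, 2.0000)
after link 3: o_3 = (-1.4142, -2.8284, 2.0000)
after link 4: o_4 = (-0.9786, -4.4888, 3.4330)
after link 5: o_5 = (-1.5563, -7.5342, 7.4817)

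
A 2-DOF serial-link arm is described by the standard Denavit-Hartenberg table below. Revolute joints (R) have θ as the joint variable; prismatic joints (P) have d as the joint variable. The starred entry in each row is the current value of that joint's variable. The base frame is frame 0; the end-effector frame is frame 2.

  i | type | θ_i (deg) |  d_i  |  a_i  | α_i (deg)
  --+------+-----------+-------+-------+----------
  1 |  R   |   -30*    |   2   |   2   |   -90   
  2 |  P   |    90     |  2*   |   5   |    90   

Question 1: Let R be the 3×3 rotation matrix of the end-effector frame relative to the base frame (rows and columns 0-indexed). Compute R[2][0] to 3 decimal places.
End-effector x-axis (col 0 of R) = (0.0000,0.0000,-1.0000)
R[2][0] = -1.0000

-1.000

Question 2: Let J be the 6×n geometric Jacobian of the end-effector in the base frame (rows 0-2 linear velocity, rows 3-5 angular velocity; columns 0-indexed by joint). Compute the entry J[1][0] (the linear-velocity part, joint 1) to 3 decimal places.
2.732

axis z_0 = ẑ; lever o_n−o_0 = (2.7321,0.7321,-3.0000)
cross product → J_v[:, 0] = (-0.7321,2.7321,0.0000)
J_ω[:, 0] = z_0
entry J[1][0] = 2.7321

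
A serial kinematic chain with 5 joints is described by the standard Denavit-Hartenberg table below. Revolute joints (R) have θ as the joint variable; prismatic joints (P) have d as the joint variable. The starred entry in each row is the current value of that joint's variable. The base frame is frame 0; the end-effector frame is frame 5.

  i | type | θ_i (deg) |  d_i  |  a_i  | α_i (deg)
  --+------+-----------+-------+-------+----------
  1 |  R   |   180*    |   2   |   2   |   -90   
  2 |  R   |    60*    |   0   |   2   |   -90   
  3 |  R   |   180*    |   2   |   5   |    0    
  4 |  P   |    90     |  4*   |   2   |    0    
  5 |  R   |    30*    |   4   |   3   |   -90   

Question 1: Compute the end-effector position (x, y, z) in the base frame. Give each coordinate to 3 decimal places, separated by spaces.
after link 1: o_1 = (-2.0000, 0.0000, 2.0000)
after link 2: o_2 = (-3.0000, 0.0000, 0.2679)
after link 3: o_3 = (1.2321, 0.0000, 3.5981)
after link 4: o_4 = (4.6962, -2.0000, 1.5981)
after link 5: o_5 = (7.4103, -4.5981, -1.7010)

7.410 -4.598 -1.701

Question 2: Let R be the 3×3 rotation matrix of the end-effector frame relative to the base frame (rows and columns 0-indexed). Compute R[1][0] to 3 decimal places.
End-effector x-axis (col 0 of R) = (-0.2500,-0.8660,-0.4330)
R[1][0] = -0.8660

-0.866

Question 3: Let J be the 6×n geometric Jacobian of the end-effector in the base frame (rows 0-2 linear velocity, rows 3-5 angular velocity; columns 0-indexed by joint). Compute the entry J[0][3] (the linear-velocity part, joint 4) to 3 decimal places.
prismatic axis z_3 = (0.8660,-0.0000,-0.5000)
J_v[:, 3] = z_3; J_ω[:, 3] = (0,0,0)
entry J[0][3] = 0.8660

0.866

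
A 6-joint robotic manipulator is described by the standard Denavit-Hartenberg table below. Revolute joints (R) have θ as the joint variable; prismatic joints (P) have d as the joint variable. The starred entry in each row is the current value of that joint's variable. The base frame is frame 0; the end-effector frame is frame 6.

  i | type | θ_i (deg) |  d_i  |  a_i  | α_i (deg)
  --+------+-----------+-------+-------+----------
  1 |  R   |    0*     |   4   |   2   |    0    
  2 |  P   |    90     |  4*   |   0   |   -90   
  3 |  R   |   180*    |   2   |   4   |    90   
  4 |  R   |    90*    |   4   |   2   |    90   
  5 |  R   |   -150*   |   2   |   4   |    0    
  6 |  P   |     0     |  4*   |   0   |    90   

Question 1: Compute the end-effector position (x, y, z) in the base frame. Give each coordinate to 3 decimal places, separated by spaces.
after link 1: o_1 = (2.0000, 0.0000, 4.0000)
after link 2: o_2 = (2.0000, 0.0000, 8.0000)
after link 3: o_3 = (-0.0000, -4.0000, 8.0000)
after link 4: o_4 = (-2.0000, -4.0000, 4.0000)
after link 5: o_5 = (1.4641, -6.0000, 6.0000)
after link 6: o_6 = (1.4641, -10.0000, 6.0000)

1.464 -10.000 6.000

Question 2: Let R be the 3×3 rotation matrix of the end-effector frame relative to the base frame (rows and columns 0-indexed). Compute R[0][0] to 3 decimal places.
End-effector x-axis (col 0 of R) = (0.8660,-0.0000,0.5000)
R[0][0] = 0.8660

0.866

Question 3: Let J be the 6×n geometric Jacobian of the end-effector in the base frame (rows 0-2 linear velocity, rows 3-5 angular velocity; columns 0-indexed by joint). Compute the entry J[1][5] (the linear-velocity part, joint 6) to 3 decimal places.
-1.000

prismatic axis z_5 = (-0.0000,-1.0000,-0.0000)
J_v[:, 5] = z_5; J_ω[:, 5] = (0,0,0)
entry J[1][5] = -1.0000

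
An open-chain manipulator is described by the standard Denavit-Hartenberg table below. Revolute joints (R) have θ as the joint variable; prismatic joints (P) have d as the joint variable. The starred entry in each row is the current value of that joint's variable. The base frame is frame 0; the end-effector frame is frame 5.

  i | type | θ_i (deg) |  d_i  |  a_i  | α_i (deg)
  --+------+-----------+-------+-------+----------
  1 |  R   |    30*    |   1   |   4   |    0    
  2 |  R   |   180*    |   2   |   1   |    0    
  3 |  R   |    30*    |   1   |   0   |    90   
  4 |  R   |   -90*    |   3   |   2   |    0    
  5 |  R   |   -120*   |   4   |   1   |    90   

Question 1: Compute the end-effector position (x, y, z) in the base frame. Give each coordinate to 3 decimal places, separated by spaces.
-3.031 5.750 2.500

after link 1: o_1 = (3.4641, 2.0000, 1.0000)
after link 2: o_2 = (2.5981, 1.5000, 3.0000)
after link 3: o_3 = (2.5981, 1.5000, 4.0000)
after link 4: o_4 = (-0.0000, 3.0000, 2.0000)
after link 5: o_5 = (-3.0311, 5.7500, 2.5000)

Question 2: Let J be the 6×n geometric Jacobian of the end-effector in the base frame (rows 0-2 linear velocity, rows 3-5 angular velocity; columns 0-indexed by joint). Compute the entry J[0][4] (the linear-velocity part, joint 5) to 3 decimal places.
axis z_4 = (-0.8660,0.5000,0.0000); lever o_n−o_4 = (-3.0311,2.7500,0.5000)
cross product → J_v[:, 4] = (0.2500,0.4330,-0.8660)
J_ω[:, 4] = z_4
entry J[0][4] = 0.2500

0.250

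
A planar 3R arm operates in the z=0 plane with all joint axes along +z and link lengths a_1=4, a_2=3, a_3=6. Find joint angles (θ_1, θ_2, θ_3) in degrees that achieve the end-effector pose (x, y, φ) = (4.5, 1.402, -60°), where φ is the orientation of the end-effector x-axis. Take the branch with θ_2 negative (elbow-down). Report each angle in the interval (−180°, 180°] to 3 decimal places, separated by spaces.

89.998 -29.995 -120.003

wrist centre = target − a_3·(cos φ, sin φ) = (1.5000, 6.5982)
cos θ_2 = (45.7856−4²−3²)/(2·4·3) = 0.8661; θ_2 = -29.9952° (elbow-down)
β = atan2(6.5982,1.5000) = 77.1923°; ψ = atan2(-1.4998,6.5982) = -12.8058°
θ_1 = β − ψ = 89.9981°
θ_3 = φ − θ_1 − θ_2 = -120.0029° (wrapped to (-180°,180°])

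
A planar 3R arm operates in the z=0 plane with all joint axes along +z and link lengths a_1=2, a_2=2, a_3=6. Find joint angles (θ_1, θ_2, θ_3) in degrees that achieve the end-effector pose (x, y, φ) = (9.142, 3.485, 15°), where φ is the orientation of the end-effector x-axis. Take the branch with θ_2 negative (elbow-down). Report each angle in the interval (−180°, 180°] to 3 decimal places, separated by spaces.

wrist centre = target − a_3·(cos φ, sin φ) = (3.3464, 1.9321)
cos θ_2 = (14.9316−2²−2²)/(2·2·2) = 0.8665; θ_2 = -29.9506° (elbow-down)
β = atan2(1.9321,3.3464) = 30.0002°; ψ = atan2(-0.9985,3.7329) = -14.9753°
θ_1 = β − ψ = 44.9755°
θ_3 = φ − θ_1 − θ_2 = -0.0249° (wrapped to (-180°,180°])

44.975 -29.951 -0.025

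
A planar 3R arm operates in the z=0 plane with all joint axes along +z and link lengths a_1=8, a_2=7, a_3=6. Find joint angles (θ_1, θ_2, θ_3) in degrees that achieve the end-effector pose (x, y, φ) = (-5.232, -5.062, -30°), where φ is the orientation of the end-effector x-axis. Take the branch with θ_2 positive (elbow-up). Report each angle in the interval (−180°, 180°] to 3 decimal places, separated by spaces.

149.999 90.001 90.000

wrist centre = target − a_3·(cos φ, sin φ) = (-10.4282, -2.0620)
cos θ_2 = (112.9982−8²−7²)/(2·8·7) = -0.0000; θ_2 = 90.0009° (elbow-up)
β = atan2(-2.0620,-10.4282) = -168.8150°; ψ = atan2(7.0000,7.9999) = 41.1863°
θ_1 = β − ψ = -210.0013°
θ_3 = φ − θ_1 − θ_2 = 90.0004° (wrapped to (-180°,180°])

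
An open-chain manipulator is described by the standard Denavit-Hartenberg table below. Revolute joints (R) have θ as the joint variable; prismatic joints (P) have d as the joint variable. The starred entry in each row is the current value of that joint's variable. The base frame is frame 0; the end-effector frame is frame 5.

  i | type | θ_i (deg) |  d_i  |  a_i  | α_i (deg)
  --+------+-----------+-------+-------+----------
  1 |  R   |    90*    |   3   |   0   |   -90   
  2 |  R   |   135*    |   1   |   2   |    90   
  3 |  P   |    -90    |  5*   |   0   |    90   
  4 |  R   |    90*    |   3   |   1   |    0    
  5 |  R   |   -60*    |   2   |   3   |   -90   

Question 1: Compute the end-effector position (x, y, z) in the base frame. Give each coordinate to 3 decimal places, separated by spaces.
1.598 7.425 -0.182

after link 1: o_1 = (0.0000, 0.0000, 3.0000)
after link 2: o_2 = (-1.0000, -1.4142, 1.5858)
after link 3: o_3 = (-1.0000, 2.1213, -1.9497)
after link 4: o_4 = (-1.0000, 4.9497, -0.5355)
after link 5: o_5 = (1.5981, 7.4246, -0.1820)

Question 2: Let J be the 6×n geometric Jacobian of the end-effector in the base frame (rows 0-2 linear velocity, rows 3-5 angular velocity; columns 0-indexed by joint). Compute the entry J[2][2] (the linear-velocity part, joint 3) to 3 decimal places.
prismatic axis z_2 = (-0.0000,0.7071,-0.7071)
J_v[:, 2] = z_2; J_ω[:, 2] = (0,0,0)
entry J[2][2] = -0.7071

-0.707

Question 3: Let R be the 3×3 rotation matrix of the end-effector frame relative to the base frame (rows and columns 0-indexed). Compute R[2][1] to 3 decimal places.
-0.707

End-effector y-axis (col 1 of R) = (-0.0000,-0.7071,-0.7071)
R[2][1] = -0.7071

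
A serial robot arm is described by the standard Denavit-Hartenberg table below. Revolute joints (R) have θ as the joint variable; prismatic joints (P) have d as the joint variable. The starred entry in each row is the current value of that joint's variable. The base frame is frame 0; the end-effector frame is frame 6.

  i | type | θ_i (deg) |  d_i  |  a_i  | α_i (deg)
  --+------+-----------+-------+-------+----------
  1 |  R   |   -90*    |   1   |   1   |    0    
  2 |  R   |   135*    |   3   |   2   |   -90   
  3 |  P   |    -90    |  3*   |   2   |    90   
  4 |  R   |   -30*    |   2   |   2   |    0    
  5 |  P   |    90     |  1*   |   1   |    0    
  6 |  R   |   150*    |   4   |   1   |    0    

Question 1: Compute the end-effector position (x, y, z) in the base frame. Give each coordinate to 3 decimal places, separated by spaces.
after link 1: o_1 = (0.0000, -1.0000, 1.0000)
after link 2: o_2 = (1.4142, 0.4142, 4.0000)
after link 3: o_3 = (-0.7071, 2.5355, 6.0000)
after link 4: o_4 = (-1.4142, 0.4142, 7.7321)
after link 5: o_5 = (-2.7337, 0.3195, 8.2321)
after link 6: o_6 = (-5.2086, -2.8625, 7.3660)

-5.209 -2.863 7.366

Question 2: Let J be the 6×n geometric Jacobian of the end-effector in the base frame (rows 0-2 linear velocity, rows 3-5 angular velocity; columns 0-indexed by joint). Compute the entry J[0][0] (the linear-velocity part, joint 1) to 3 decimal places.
2.863

axis z_0 = ẑ; lever o_n−o_0 = (-5.2086,-2.8625,7.3660)
cross product → J_v[:, 0] = (2.8625,-5.2086,0.0000)
J_ω[:, 0] = z_0
entry J[0][0] = 2.8625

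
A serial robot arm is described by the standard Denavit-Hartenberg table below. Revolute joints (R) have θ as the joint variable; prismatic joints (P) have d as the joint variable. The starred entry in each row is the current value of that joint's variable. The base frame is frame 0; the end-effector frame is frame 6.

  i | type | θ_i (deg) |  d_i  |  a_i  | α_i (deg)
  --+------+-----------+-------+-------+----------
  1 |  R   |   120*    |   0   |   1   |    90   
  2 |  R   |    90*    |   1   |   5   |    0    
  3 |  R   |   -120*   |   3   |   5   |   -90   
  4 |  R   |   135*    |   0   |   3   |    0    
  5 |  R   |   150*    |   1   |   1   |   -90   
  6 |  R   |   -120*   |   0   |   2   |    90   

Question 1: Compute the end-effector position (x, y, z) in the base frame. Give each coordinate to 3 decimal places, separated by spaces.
-0.803 5.147 5.927

after link 1: o_1 = (-0.5000, 0.8660, 0.0000)
after link 2: o_2 = (0.3660, 1.3660, 5.0000)
after link 3: o_3 = (0.7990, 6.6160, 2.5000)
after link 4: o_4 = (-0.1195, 3.9644, 3.5607)
after link 5: o_5 = (0.3549, 5.0745, 4.2973)
after link 6: o_6 = (-0.8025, 5.1474, 5.9267)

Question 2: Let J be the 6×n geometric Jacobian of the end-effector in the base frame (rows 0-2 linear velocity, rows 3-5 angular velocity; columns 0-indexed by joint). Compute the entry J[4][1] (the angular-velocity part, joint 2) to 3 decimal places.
0.500

axis z_1 = (0.8660,0.5000,0.0000); lever o_n−o_1 = (-0.3025,4.2814,5.9267)
cross product → J_v[:, 1] = (2.9633,-5.1327,3.8590)
J_ω[:, 1] = z_1
entry J[4][1] = 0.5000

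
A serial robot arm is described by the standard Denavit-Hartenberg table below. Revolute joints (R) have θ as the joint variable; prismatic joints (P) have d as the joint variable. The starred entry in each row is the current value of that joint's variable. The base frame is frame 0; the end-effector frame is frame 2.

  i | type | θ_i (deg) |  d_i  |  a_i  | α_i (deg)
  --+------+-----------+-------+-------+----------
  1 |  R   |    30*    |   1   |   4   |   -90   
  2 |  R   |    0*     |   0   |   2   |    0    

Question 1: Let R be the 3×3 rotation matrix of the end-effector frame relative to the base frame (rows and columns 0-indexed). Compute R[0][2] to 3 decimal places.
End-effector z-axis (col 2 of R) = (-0.5000,0.8660,0.0000)
R[0][2] = -0.5000

-0.500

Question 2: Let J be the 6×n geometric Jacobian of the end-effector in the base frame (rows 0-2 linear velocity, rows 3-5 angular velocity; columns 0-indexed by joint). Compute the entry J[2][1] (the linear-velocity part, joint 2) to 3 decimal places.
axis z_1 = (-0.5000,0.8660,0.0000); lever o_n−o_1 = (1.7321,1.0000,0.0000)
cross product → J_v[:, 1] = (-0.0000,0.0000,-2.0000)
J_ω[:, 1] = z_1
entry J[2][1] = -2.0000

-2.000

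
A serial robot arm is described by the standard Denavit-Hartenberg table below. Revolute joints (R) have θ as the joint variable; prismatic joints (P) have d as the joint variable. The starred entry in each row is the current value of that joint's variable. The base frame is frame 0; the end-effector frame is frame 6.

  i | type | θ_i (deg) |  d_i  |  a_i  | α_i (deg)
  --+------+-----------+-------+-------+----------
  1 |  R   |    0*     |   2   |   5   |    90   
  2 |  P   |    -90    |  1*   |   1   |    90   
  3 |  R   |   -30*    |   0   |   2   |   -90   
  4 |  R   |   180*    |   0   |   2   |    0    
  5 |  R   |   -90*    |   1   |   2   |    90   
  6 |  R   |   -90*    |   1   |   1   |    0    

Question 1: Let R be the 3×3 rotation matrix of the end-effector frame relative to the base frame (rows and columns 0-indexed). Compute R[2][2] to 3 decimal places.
End-effector z-axis (col 2 of R) = (-0.0000,0.5000,-0.8660)
R[2][2] = -0.8660

-0.866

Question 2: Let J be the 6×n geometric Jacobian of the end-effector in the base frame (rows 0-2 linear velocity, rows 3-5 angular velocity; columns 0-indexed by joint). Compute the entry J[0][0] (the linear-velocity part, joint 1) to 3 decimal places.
0.500

axis z_0 = ẑ; lever o_n−o_0 = (7.0000,-0.5000,0.1340)
cross product → J_v[:, 0] = (0.5000,7.0000,-0.0000)
J_ω[:, 0] = z_0
entry J[0][0] = 0.5000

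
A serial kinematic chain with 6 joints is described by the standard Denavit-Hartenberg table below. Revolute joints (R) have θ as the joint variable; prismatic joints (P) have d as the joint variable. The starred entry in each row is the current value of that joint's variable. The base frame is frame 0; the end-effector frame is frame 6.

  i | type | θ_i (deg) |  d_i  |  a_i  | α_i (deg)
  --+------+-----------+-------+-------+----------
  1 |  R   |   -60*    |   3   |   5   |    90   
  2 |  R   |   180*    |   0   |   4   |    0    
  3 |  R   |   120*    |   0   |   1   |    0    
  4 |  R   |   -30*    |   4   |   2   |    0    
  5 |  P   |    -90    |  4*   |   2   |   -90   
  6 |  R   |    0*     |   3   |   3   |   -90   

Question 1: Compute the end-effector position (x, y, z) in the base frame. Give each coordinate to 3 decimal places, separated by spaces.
after link 1: o_1 = (2.5000, -4.3301, 3.0000)
after link 2: o_2 = (0.5000, -0.8660, 3.0000)
after link 3: o_3 = (0.7500, -1.2990, 2.1340)
after link 4: o_4 = (-2.7141, -3.2990, 0.1340)
after link 5: o_5 = (-7.1782, -3.5670, 0.1340)
after link 6: o_6 = (-8.6782, -0.9689, -2.8660)

-8.678 -0.969 -2.866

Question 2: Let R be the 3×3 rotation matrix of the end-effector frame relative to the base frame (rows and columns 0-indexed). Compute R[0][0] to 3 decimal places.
End-effector x-axis (col 0 of R) = (-0.5000,0.8660,0.0000)
R[0][0] = -0.5000

-0.500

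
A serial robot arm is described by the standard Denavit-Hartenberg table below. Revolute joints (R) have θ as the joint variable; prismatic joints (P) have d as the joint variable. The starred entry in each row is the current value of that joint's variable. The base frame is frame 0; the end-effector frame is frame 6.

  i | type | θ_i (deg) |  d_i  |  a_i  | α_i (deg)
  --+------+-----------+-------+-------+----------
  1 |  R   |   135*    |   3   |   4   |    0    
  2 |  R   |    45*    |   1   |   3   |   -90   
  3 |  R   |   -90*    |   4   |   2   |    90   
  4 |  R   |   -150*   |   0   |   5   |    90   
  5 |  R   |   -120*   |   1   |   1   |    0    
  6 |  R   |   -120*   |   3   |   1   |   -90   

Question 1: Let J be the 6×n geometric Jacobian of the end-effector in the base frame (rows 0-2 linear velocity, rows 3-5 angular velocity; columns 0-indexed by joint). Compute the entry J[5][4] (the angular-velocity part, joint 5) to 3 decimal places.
-0.500

axis z_4 = (-0.0000,-0.8660,-0.5000); lever o_n−o_4 = (-0.0000,-3.9641,-1.1340)
cross product → J_v[:, 4] = (-1.0000,0.0000,-0.0000)
J_ω[:, 4] = z_4
entry J[5][4] = -0.5000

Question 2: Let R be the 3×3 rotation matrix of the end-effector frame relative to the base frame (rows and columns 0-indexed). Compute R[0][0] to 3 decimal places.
0.866

End-effector x-axis (col 0 of R) = (0.8660,-0.2500,0.4330)
R[0][0] = 0.8660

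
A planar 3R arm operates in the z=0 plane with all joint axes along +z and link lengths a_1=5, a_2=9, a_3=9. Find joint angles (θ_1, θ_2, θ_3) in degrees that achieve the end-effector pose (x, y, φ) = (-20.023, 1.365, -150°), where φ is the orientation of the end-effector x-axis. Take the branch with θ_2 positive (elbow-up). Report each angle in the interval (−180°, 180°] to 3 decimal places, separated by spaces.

wrist centre = target − a_3·(cos φ, sin φ) = (-12.2288, 5.8650)
cos θ_2 = (183.9411−5²−9²)/(2·5·9) = 0.8660; θ_2 = 30.0015° (elbow-up)
β = atan2(5.8650,-12.2288) = 154.3773°; ψ = atan2(4.5002,12.7941) = 19.3789°
θ_1 = β − ψ = 134.9985°
θ_3 = φ − θ_1 − θ_2 = 45.0000° (wrapped to (-180°,180°])

134.998 30.002 45.000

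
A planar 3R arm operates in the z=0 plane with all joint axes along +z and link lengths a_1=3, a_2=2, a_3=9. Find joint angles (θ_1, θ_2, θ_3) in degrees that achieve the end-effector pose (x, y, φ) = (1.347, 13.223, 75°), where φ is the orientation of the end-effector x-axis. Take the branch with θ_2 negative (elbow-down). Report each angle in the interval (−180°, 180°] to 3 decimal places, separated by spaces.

120.007 -45.016 0.009

wrist centre = target − a_3·(cos φ, sin φ) = (-0.9824, 4.5297)
cos θ_2 = (21.4829−3²−2²)/(2·3·2) = 0.7069; θ_2 = -45.0158° (elbow-down)
β = atan2(4.5297,-0.9824) = 102.2365°; ψ = atan2(-1.4146,4.4138) = -17.7703°
θ_1 = β − ψ = 120.0069°
θ_3 = φ − θ_1 − θ_2 = 0.0089° (wrapped to (-180°,180°])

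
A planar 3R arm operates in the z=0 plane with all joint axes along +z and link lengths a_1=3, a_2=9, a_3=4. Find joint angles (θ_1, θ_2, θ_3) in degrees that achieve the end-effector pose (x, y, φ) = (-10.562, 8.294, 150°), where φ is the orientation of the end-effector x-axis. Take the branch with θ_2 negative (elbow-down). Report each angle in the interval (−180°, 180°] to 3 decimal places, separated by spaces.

-149.995 -90.006 30.000

wrist centre = target − a_3·(cos φ, sin φ) = (-7.0979, 6.2940)
cos θ_2 = (89.9946−3²−9²)/(2·3·9) = -0.0001; θ_2 = -90.0057° (elbow-down)
β = atan2(6.2940,-7.0979) = 138.4353°; ψ = atan2(-9.0000,2.9991) = -71.5702°
θ_1 = β − ψ = 210.0055°
θ_3 = φ − θ_1 − θ_2 = 30.0003° (wrapped to (-180°,180°])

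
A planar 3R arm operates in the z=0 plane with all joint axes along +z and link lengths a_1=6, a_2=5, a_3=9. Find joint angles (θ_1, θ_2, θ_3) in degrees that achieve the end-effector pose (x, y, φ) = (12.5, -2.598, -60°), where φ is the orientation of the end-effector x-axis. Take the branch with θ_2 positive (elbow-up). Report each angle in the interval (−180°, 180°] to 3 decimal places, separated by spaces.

wrist centre = target − a_3·(cos φ, sin φ) = (8.0000, 5.1962)
cos θ_2 = (91.0008−6²−5²)/(2·6·5) = 0.5000; θ_2 = 59.9991° (elbow-up)
β = atan2(5.1962,8.0000) = 33.0049°; ψ = atan2(4.3301,8.5001) = 26.9951°
θ_1 = β − ψ = 6.0098°
θ_3 = φ − θ_1 − θ_2 = -126.0089° (wrapped to (-180°,180°])

6.010 59.999 -126.009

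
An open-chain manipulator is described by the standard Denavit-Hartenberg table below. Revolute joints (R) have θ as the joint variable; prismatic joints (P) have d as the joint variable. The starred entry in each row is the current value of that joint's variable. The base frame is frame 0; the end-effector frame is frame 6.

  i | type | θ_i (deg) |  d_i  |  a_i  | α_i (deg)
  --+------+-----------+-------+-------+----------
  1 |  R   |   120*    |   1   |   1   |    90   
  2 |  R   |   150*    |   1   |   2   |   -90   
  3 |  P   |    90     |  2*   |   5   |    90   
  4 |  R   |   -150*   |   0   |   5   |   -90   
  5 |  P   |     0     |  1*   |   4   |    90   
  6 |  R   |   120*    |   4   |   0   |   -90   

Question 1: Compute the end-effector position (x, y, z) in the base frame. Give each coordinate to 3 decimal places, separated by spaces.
4.109 -0.529 6.915

after link 1: o_1 = (-0.5000, 0.8660, 1.0000)
after link 2: o_2 = (1.2321, -0.1340, 2.0000)
after link 3: o_3 = (-2.5981, -3.5000, 0.2679)
after link 4: o_4 = (0.5269, -0.2524, 2.4330)
after link 5: o_5 = (2.3774, 2.4707, 4.9151)
after link 6: o_6 = (4.1095, -0.5293, 6.9151)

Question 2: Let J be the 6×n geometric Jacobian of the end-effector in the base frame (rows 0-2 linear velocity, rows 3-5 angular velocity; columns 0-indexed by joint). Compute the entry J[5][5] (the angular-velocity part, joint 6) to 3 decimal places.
axis z_5 = (0.4330,-0.7500,0.5000); lever o_n−o_5 = (1.7321,-3.0000,2.0000)
cross product → J_v[:, 5] = (0.0000,0.0000,-0.0000)
J_ω[:, 5] = z_5
entry J[5][5] = 0.5000

0.500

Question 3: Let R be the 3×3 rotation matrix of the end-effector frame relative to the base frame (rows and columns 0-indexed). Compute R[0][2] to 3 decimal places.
End-effector z-axis (col 2 of R) = (-0.2165,-0.6250,-0.7500)
R[0][2] = -0.2165

-0.217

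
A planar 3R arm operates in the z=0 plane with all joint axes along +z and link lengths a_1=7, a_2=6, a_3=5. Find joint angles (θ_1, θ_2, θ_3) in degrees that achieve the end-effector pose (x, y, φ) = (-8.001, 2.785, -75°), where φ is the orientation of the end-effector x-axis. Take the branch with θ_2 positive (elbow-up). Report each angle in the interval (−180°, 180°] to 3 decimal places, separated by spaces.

119.993 45.015 119.991

wrist centre = target − a_3·(cos φ, sin φ) = (-9.2951, 7.6146)
cos θ_2 = (144.3814−7²−6²)/(2·7·6) = 0.7069; θ_2 = 45.0150° (elbow-up)
β = atan2(7.6146,-9.2951) = 140.6753°; ψ = atan2(4.2438,11.2415) = 20.6819°
θ_1 = β − ψ = 119.9935°
θ_3 = φ − θ_1 − θ_2 = 119.9915° (wrapped to (-180°,180°])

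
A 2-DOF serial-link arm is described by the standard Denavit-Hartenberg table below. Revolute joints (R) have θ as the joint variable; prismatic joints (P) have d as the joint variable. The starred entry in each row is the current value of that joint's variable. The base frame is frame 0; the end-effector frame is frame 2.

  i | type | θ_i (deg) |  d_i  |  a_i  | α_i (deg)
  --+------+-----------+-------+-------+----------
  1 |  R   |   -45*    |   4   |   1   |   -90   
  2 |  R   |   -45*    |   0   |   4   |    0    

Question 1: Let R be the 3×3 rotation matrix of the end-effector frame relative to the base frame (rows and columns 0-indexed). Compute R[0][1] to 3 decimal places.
0.500

End-effector y-axis (col 1 of R) = (0.5000,-0.5000,-0.7071)
R[0][1] = 0.5000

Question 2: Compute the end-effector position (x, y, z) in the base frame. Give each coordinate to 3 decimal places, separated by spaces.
after link 1: o_1 = (0.7071, -0.7071, 4.0000)
after link 2: o_2 = (2.7071, -2.7071, 6.8284)

2.707 -2.707 6.828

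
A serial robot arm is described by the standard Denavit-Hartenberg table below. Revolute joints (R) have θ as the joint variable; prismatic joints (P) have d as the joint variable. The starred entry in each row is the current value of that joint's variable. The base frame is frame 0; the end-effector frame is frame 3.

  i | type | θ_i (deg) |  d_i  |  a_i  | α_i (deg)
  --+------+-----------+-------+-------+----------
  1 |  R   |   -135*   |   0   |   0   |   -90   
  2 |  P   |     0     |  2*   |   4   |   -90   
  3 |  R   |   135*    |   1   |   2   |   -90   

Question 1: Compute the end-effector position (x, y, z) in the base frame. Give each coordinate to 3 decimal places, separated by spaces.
after link 1: o_1 = (0.0000, 0.0000, 0.0000)
after link 2: o_2 = (-1.4142, -4.2426, 0.0000)
after link 3: o_3 = (-1.4142, -2.2426, -1.0000)

-1.414 -2.243 -1.000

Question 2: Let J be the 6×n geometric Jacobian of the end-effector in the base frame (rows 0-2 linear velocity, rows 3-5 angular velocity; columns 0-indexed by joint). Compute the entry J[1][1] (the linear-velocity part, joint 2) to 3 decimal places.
prismatic axis z_1 = (0.7071,-0.7071,0.0000)
J_v[:, 1] = z_1; J_ω[:, 1] = (0,0,0)
entry J[1][1] = -0.7071

-0.707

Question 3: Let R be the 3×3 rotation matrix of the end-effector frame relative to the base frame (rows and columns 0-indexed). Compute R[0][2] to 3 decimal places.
1.000

End-effector z-axis (col 2 of R) = (1.0000,0.0000,0.0000)
R[0][2] = 1.0000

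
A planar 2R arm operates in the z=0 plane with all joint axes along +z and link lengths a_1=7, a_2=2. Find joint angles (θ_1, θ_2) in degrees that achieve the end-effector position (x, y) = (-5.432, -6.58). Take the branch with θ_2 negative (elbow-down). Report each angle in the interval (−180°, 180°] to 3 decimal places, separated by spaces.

cos θ_2 = (72.8030−7²−2²)/(2·7·2) = 0.7073; θ_2 = -44.9883° (elbow-down)
β = atan2(-6.5800,-5.4320) = -129.5408°; ψ = atan2(-1.4139,8.4145) = -9.5386°
θ_1 = β − ψ = -120.0022°

-120.002 -44.988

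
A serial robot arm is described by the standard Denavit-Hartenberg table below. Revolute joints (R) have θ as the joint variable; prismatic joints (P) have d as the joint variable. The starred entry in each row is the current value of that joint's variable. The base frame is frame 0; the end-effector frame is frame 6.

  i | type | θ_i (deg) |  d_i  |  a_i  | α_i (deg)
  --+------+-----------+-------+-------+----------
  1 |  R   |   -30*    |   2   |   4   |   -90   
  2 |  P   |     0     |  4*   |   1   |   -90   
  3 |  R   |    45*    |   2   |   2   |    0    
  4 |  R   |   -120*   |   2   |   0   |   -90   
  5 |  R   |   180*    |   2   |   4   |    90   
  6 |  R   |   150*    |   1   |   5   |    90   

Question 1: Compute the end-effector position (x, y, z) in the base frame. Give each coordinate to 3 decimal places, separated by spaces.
10.263 -3.916 -1.000

after link 1: o_1 = (3.4641, -2.0000, 2.0000)
after link 2: o_2 = (6.3301, 0.9641, 2.0000)
after link 3: o_3 = (6.8478, -0.9678, 0.0000)
after link 4: o_4 = (6.8478, -0.9678, -2.0000)
after link 5: o_5 = (5.4336, -5.2104, -2.0000)
after link 6: o_6 = (10.2632, -3.9163, -1.0000)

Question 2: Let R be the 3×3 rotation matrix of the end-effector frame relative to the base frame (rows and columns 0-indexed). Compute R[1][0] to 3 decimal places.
End-effector x-axis (col 0 of R) = (0.9659,0.2588,-0.0000)
R[1][0] = 0.2588

0.259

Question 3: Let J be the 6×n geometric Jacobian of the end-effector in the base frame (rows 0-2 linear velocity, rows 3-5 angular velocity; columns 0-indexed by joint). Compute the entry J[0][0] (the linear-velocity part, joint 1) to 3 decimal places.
axis z_0 = ẑ; lever o_n−o_0 = (10.2632,-3.9163,-1.0000)
cross product → J_v[:, 0] = (3.9163,10.2632,-0.0000)
J_ω[:, 0] = z_0
entry J[0][0] = 3.9163

3.916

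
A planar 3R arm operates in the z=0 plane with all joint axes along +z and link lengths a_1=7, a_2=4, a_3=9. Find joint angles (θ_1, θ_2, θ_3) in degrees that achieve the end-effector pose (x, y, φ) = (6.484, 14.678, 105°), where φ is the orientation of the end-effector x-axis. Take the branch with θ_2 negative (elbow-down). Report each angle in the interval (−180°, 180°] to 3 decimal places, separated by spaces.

45.003 -30.012 90.009

wrist centre = target − a_3·(cos φ, sin φ) = (8.8134, 5.9847)
cos θ_2 = (113.4918−7²−4²)/(2·7·4) = 0.8659; θ_2 = -30.0116° (elbow-down)
β = atan2(5.9847,8.8134) = 34.1782°; ψ = atan2(-2.0007,10.4637) = -10.8245°
θ_1 = β − ψ = 45.0028°
θ_3 = φ − θ_1 − θ_2 = 90.0088° (wrapped to (-180°,180°])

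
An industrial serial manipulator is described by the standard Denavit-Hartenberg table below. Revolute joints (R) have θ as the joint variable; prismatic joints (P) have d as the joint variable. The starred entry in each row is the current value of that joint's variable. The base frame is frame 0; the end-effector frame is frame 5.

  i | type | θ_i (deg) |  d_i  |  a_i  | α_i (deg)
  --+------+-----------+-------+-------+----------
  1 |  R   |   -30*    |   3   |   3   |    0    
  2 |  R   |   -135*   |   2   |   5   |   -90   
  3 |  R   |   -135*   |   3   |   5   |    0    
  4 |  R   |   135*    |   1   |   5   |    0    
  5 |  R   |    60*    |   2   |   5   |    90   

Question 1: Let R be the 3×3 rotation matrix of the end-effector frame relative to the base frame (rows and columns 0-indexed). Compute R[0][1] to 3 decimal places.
End-effector y-axis (col 1 of R) = (0.2588,-0.9659,0.0000)
R[0][1] = 0.2588

0.259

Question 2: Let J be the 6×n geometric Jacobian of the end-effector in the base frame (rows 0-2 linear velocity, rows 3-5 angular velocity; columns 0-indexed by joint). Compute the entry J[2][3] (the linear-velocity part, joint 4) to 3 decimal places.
-7.500

axis z_3 = (0.2588,-0.9659,0.0000); lever o_n−o_3 = (-6.4680,-4.8389,-4.3301)
cross product → J_v[:, 3] = (4.1826,1.1207,-7.5000)
J_ω[:, 3] = z_3
entry J[2][3] = -7.5000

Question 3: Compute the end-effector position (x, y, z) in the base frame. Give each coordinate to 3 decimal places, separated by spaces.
-4.508 -9.616 4.205

after link 1: o_1 = (2.5981, -1.5000, 3.0000)
after link 2: o_2 = (-2.2316, -2.7941, 5.0000)
after link 3: o_3 = (1.9600, -4.7768, 8.5355)
after link 4: o_4 = (-2.6108, -7.0368, 8.5355)
after link 5: o_5 = (-4.5080, -9.6157, 4.2054)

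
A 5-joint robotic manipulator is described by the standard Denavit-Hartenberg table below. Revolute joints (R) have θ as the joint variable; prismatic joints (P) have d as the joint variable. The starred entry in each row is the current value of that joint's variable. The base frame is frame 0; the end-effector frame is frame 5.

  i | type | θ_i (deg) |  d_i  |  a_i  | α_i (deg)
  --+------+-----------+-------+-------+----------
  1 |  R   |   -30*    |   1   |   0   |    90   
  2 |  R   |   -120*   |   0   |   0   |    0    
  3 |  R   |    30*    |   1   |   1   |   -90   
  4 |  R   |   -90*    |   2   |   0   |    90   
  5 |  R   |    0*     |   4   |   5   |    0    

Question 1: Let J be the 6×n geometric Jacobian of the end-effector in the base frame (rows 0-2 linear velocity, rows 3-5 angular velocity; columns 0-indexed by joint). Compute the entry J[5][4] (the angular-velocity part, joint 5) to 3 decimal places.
1.000

axis z_4 = (-0.0000,0.0000,1.0000); lever o_n−o_4 = (-2.5000,-4.3301,4.0000)
cross product → J_v[:, 4] = (4.3301,-2.5000,0.0000)
J_ω[:, 4] = z_4
entry J[5][4] = 1.0000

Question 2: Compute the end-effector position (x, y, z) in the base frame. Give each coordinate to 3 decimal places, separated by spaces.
-1.268 -6.196 4.000

after link 1: o_1 = (0.0000, 0.0000, 1.0000)
after link 2: o_2 = (0.0000, 0.0000, 1.0000)
after link 3: o_3 = (-0.5000, -0.8660, 0.0000)
after link 4: o_4 = (1.2321, -1.8660, 0.0000)
after link 5: o_5 = (-1.2679, -6.1962, 4.0000)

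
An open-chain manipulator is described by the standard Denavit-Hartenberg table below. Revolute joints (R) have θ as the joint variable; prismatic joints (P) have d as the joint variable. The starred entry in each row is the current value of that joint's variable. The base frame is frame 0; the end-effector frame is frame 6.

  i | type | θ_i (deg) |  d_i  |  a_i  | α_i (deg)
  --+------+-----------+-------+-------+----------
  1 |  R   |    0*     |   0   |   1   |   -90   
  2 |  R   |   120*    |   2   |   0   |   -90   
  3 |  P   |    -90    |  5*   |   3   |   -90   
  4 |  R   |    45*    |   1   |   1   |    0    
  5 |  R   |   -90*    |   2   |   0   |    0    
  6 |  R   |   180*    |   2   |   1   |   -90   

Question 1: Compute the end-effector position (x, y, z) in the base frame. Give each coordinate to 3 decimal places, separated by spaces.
after link 1: o_1 = (1.0000, 0.0000, 0.0000)
after link 2: o_2 = (1.0000, 2.0000, 0.0000)
after link 3: o_3 = (-3.3301, 5.0000, 2.5000)
after link 4: o_4 = (-3.2178, 5.7071, 1.2804)
after link 5: o_5 = (-4.2178, 5.7071, -0.4516)
after link 6: o_6 = (-4.6054, 5.0000, -2.5372)

-4.605 5.000 -2.537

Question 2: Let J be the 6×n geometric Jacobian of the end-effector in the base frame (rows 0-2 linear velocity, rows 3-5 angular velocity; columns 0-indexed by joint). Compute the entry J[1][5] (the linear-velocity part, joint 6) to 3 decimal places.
axis z_5 = (-0.5000,-0.0000,-0.8660); lever o_n−o_5 = (-0.3876,-0.7071,-2.0856)
cross product → J_v[:, 5] = (-0.6124,-0.7071,0.3536)
J_ω[:, 5] = z_5
entry J[1][5] = -0.7071

-0.707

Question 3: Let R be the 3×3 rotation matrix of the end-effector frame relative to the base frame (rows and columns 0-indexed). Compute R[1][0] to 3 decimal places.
End-effector x-axis (col 0 of R) = (0.6124,-0.7071,-0.3536)
R[1][0] = -0.7071

-0.707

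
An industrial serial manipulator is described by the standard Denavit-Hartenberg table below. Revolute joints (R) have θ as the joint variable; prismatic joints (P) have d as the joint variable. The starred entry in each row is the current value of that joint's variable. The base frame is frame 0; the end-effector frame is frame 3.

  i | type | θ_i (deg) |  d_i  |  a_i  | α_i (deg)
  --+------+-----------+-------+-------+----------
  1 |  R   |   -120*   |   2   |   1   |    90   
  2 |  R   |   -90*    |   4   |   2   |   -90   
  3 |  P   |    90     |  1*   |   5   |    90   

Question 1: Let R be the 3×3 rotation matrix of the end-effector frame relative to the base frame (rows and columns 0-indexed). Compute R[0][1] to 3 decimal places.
-0.500

End-effector y-axis (col 1 of R) = (-0.5000,-0.8660,0.0000)
R[0][1] = -0.5000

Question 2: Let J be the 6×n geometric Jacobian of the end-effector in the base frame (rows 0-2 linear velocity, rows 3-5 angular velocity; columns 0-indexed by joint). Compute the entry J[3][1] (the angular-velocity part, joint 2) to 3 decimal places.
-0.866

axis z_1 = (-0.8660,0.5000,0.0000); lever o_n−o_1 = (0.3660,-1.3660,-2.0000)
cross product → J_v[:, 1] = (-1.0000,-1.7321,1.0000)
J_ω[:, 1] = z_1
entry J[3][1] = -0.8660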